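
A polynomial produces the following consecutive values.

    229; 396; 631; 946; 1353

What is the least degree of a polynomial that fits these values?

167, 235, 315, 407
68, 80, 92
12, 12
The third differences are constant, so the polynomial has degree 3.

3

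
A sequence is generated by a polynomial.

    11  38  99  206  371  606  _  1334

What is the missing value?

923

Using the first 6 terms:
First differences: 27  61  107  165  235
Second differences: 34  46  58  70
Third differences: 12  12  12
Constant third difference = 12.
Extend forward: 70 + 12 = 82;  235 + 82 = 317;  606 + 317 = 923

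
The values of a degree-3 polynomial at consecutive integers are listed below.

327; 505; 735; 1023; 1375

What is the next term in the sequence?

1797

D1: 178 , 230 , 288 , 352
D2: 52 , 58 , 64
D3: 6 , 6
The third differences are constant (6).
64 + 6 = 70;  352 + 70 = 422;  1375 + 422 = 1797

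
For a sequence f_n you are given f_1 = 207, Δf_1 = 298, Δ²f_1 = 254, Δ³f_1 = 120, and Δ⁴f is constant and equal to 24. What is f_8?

12667

Build the table forward from the leading diagonal:
Δ⁴: 24  24  24  24  24  24  24  24
Δ³: 120  144  168  192  216  240  264  288
Δ²: 254  374  518  686  878  1094  1334  1598
Δ: 298  552  926  1444  2130  3008  4102  5436
f: 207  505  1057  1983  3427  5557  8565  12667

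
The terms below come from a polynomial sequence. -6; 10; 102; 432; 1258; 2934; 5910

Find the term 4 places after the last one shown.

43174

First differences: 16 , 92 , 330 , 826 , 1676 , 2976
Second differences: 76 , 238 , 496 , 850 , 1300
Third differences: 162 , 258 , 354 , 450
Fourth differences: 96 , 96 , 96
Fourth differences constant at 96.
450 + 96 = 546;  1300 + 546 = 1846;  2976 + 1846 = 4822;  5910 + 4822 = 10732
546 + 96 = 642;  1846 + 642 = 2488;  4822 + 2488 = 7310;  10732 + 7310 = 18042
642 + 96 = 738;  2488 + 738 = 3226;  7310 + 3226 = 10536;  18042 + 10536 = 28578
738 + 96 = 834;  3226 + 834 = 4060;  10536 + 4060 = 14596;  28578 + 14596 = 43174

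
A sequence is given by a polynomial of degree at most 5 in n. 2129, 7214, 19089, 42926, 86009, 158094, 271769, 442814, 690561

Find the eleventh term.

5085  11875  23837  43083  72085  113675  171045  247747
6790  11962  19246  29002  41590  57370  76702
5172  7284  9756  12588  15780  19332
2112  2472  2832  3192  3552
360  360  360  360
Constant fifth difference = 360, so extend:
3552 + 360 = 3912;  19332 + 3912 = 23244;  76702 + 23244 = 99946;  247747 + 99946 = 347693;  690561 + 347693 = 1038254
3912 + 360 = 4272;  23244 + 4272 = 27516;  99946 + 27516 = 127462;  347693 + 127462 = 475155;  1038254 + 475155 = 1513409

1513409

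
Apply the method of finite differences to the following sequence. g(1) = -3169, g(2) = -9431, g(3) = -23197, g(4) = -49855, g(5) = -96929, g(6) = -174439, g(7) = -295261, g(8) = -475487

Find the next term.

D1: -6262, -13766, -26658, -47074, -77510, -120822, -180226
D2: -7504, -12892, -20416, -30436, -43312, -59404
D3: -5388, -7524, -10020, -12876, -16092
D4: -2136, -2496, -2856, -3216
D5: -360, -360, -360
The fifth differences are constant (-360).
-3216 − 360 = -3576;  -16092 − 3576 = -19668;  -59404 − 19668 = -79072;  -180226 − 79072 = -259298;  -475487 − 259298 = -734785

-734785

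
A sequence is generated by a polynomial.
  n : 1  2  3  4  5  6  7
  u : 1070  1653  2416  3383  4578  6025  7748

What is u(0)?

D1: 583  763  967  1195  1447  1723
D2: 180  204  228  252  276
D3: 24  24  24  24
The third differences are constant at 24.
Work back: 180 − 24 = 156;  583 − 156 = 427;  1070 − 427 = 643

643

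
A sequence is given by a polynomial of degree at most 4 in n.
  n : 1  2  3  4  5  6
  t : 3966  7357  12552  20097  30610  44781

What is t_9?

117222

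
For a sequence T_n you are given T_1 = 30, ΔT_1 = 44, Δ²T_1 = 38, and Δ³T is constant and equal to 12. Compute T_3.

Build the table forward from the leading diagonal:
Δ³: 12, 12, 12
Δ²: 38, 50, 62
Δ: 44, 82, 132
T: 30, 74, 156

156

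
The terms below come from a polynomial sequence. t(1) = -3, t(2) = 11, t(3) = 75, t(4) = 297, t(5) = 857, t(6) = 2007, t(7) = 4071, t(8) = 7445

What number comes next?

12597

D1: 14  64  222  560  1150  2064  3374
D2: 50  158  338  590  914  1310
D3: 108  180  252  324  396
D4: 72  72  72  72
Constant fourth difference = 72, so extend:
396 + 72 = 468;  1310 + 468 = 1778;  3374 + 1778 = 5152;  7445 + 5152 = 12597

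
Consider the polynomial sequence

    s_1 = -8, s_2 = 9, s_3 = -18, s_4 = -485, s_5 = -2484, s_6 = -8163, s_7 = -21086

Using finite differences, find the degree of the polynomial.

5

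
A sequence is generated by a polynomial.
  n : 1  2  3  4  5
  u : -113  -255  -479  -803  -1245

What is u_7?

-2555

First differences: -142, -224, -324, -442
Second differences: -82, -100, -118
Third differences: -18, -18
Third differences constant at -18.
-118 − 18 = -136;  -442 − 136 = -578;  -1245 − 578 = -1823
-136 − 18 = -154;  -578 − 154 = -732;  -1823 − 732 = -2555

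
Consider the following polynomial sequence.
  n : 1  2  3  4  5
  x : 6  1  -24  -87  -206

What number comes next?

D1: -5 , -25 , -63 , -119
D2: -20 , -38 , -56
D3: -18 , -18
Third differences constant at -18.
-56 − 18 = -74;  -119 − 74 = -193;  -206 − 193 = -399

-399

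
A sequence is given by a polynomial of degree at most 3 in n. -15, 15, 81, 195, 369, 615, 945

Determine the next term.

1371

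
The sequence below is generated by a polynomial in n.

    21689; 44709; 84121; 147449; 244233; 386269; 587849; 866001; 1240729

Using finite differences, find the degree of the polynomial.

5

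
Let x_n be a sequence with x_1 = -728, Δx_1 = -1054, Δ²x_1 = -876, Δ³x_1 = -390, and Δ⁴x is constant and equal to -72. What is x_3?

Build the table forward from the leading diagonal:
Δ⁴: -72  -72  -72
Δ³: -390  -462  -534
Δ²: -876  -1266  -1728
Δ: -1054  -1930  -3196
x: -728  -1782  -3712

-3712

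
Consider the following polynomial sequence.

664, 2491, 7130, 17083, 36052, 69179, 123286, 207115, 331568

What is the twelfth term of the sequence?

1095131

D1: 1827  4639  9953  18969  33127  54107  83829  124453
D2: 2812  5314  9016  14158  20980  29722  40624
D3: 2502  3702  5142  6822  8742  10902
D4: 1200  1440  1680  1920  2160
D5: 240  240  240  240
Constant fifth difference = 240, so extend:
2160 + 240 = 2400;  10902 + 2400 = 13302;  40624 + 13302 = 53926;  124453 + 53926 = 178379;  331568 + 178379 = 509947
2400 + 240 = 2640;  13302 + 2640 = 15942;  53926 + 15942 = 69868;  178379 + 69868 = 248247;  509947 + 248247 = 758194
2640 + 240 = 2880;  15942 + 2880 = 18822;  69868 + 18822 = 88690;  248247 + 88690 = 336937;  758194 + 336937 = 1095131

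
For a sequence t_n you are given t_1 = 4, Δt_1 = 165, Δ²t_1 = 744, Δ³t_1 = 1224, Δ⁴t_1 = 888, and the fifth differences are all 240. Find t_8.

Build the table forward from the leading diagonal:
Δ⁵: 240, 240, 240, 240, 240, 240, 240, 240
Δ⁴: 888, 1128, 1368, 1608, 1848, 2088, 2328, 2568
Δ³: 1224, 2112, 3240, 4608, 6216, 8064, 10152, 12480
Δ²: 744, 1968, 4080, 7320, 11928, 18144, 26208, 36360
Δ: 165, 909, 2877, 6957, 14277, 26205, 44349, 70557
t: 4, 169, 1078, 3955, 10912, 25189, 51394, 95743

95743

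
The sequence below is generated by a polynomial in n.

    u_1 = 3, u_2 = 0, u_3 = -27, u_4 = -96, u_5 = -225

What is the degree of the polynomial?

D1: -3, -27, -69, -129
D2: -24, -42, -60
D3: -18, -18
The third differences are constant, so the polynomial has degree 3.

3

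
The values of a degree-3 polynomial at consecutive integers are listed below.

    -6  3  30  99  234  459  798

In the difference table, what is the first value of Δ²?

18

First differences: 9, 27, 69, 135, 225, 339
Second differences: 18, 42, 66, 90, 114
Third differences: 24, 24, 24, 24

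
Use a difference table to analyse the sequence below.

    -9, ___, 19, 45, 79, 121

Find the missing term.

1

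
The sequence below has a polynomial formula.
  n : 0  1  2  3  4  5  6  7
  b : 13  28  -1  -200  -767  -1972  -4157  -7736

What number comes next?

-13195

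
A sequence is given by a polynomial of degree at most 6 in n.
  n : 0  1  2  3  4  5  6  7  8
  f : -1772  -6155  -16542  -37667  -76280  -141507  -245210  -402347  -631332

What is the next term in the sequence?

-954395

-4383, -10387, -21125, -38613, -65227, -103703, -157137, -228985
-6004, -10738, -17488, -26614, -38476, -53434, -71848
-4734, -6750, -9126, -11862, -14958, -18414
-2016, -2376, -2736, -3096, -3456
-360, -360, -360, -360
Constant fifth difference = -360, so extend:
-3456 − 360 = -3816;  -18414 − 3816 = -22230;  -71848 − 22230 = -94078;  -228985 − 94078 = -323063;  -631332 − 323063 = -954395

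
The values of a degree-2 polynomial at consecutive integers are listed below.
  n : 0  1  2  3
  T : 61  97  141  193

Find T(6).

Δ: 36, 44, 52
Δ²: 8, 8
Constant second difference = 8, so extend:
52 + 8 = 60;  193 + 60 = 253
60 + 8 = 68;  253 + 68 = 321
68 + 8 = 76;  321 + 76 = 397

397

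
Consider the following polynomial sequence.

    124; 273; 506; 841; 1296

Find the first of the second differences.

D1: 149, 233, 335, 455
D2: 84, 102, 120
D3: 18, 18

84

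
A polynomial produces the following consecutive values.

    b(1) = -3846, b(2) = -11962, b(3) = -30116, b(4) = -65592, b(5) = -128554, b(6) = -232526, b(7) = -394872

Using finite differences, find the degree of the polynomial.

5

First differences: -8116, -18154, -35476, -62962, -103972, -162346
Second differences: -10038, -17322, -27486, -41010, -58374
Third differences: -7284, -10164, -13524, -17364
Fourth differences: -2880, -3360, -3840
Fifth differences: -480, -480
The fifth differences are constant, so the polynomial has degree 5.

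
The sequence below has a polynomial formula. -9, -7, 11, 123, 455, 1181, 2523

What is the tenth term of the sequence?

13185

First differences: 2 , 18 , 112 , 332 , 726 , 1342
Second differences: 16 , 94 , 220 , 394 , 616
Third differences: 78 , 126 , 174 , 222
Fourth differences: 48 , 48 , 48
Constant fourth difference = 48, so extend:
222 + 48 = 270;  616 + 270 = 886;  1342 + 886 = 2228;  2523 + 2228 = 4751
270 + 48 = 318;  886 + 318 = 1204;  2228 + 1204 = 3432;  4751 + 3432 = 8183
318 + 48 = 366;  1204 + 366 = 1570;  3432 + 1570 = 5002;  8183 + 5002 = 13185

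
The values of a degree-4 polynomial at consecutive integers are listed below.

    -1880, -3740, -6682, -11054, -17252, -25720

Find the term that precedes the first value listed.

-1860  -2942  -4372  -6198  -8468
-1082  -1430  -1826  -2270
-348  -396  -444
-48  -48
The fourth differences are constant at -48.
Work back: -348 + 48 = -300;  -1082 + 300 = -782;  -1860 + 782 = -1078;  -1880 + 1078 = -802

-802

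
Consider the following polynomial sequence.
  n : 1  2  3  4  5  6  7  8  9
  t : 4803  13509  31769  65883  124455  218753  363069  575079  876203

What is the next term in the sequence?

D1: 8706, 18260, 34114, 58572, 94298, 144316, 212010, 301124
D2: 9554, 15854, 24458, 35726, 50018, 67694, 89114
D3: 6300, 8604, 11268, 14292, 17676, 21420
D4: 2304, 2664, 3024, 3384, 3744
D5: 360, 360, 360, 360
Constant fifth difference = 360, so extend:
3744 + 360 = 4104;  21420 + 4104 = 25524;  89114 + 25524 = 114638;  301124 + 114638 = 415762;  876203 + 415762 = 1291965

1291965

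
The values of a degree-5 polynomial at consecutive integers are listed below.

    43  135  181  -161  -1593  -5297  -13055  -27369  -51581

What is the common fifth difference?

-120

D1: 92, 46, -342, -1432, -3704, -7758, -14314, -24212
D2: -46, -388, -1090, -2272, -4054, -6556, -9898
D3: -342, -702, -1182, -1782, -2502, -3342
D4: -360, -480, -600, -720, -840
D5: -120, -120, -120, -120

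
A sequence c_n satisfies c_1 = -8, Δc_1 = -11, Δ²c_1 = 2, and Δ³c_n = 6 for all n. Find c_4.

-29

Build the table forward from the leading diagonal:
Third differences: 6, 6, 6, 6
Second differences: 2, 8, 14, 20
First differences: -11, -9, -1, 13
c: -8, -19, -28, -29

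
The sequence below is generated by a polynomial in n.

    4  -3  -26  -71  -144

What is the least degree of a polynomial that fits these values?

D1: -7, -23, -45, -73
D2: -16, -22, -28
D3: -6, -6
The third differences are constant, so the polynomial has degree 3.

3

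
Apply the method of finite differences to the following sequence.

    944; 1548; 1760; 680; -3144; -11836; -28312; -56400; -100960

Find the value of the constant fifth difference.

D1: 604, 212, -1080, -3824, -8692, -16476, -28088, -44560
D2: -392, -1292, -2744, -4868, -7784, -11612, -16472
D3: -900, -1452, -2124, -2916, -3828, -4860
D4: -552, -672, -792, -912, -1032
D5: -120, -120, -120, -120

-120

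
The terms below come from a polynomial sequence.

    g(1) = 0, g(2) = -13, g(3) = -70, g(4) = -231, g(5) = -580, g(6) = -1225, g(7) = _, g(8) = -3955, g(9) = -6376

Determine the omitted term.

-2298

Using the first 6 terms:
-13  -57  -161  -349  -645
-44  -104  -188  -296
-60  -84  -108
-24  -24
Constant fourth difference = -24.
Extend forward: -108 − 24 = -132;  -296 − 132 = -428;  -645 − 428 = -1073;  -1225 − 1073 = -2298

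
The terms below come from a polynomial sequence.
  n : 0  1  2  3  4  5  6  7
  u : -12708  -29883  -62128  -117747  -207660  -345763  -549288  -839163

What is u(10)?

-2499168

D1: -17175, -32245, -55619, -89913, -138103, -203525, -289875
D2: -15070, -23374, -34294, -48190, -65422, -86350
D3: -8304, -10920, -13896, -17232, -20928
D4: -2616, -2976, -3336, -3696
D5: -360, -360, -360
The fifth differences are constant (-360).
-3696 − 360 = -4056;  -20928 − 4056 = -24984;  -86350 − 24984 = -111334;  -289875 − 111334 = -401209;  -839163 − 401209 = -1240372
-4056 − 360 = -4416;  -24984 − 4416 = -29400;  -111334 − 29400 = -140734;  -401209 − 140734 = -541943;  -1240372 − 541943 = -1782315
-4416 − 360 = -4776;  -29400 − 4776 = -34176;  -140734 − 34176 = -174910;  -541943 − 174910 = -716853;  -1782315 − 716853 = -2499168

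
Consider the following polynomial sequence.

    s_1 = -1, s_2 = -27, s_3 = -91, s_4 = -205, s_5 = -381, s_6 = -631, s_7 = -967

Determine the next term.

-1401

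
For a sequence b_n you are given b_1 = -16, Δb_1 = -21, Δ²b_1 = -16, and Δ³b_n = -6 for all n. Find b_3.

Build the table forward from the leading diagonal:
Third differences: -6, -6, -6
Second differences: -16, -22, -28
First differences: -21, -37, -59
b: -16, -37, -74

-74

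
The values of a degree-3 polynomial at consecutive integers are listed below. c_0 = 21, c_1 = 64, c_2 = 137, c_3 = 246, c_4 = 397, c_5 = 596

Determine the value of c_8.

43, 73, 109, 151, 199
30, 36, 42, 48
6, 6, 6
Third differences constant at 6.
48 + 6 = 54;  199 + 54 = 253;  596 + 253 = 849
54 + 6 = 60;  253 + 60 = 313;  849 + 313 = 1162
60 + 6 = 66;  313 + 66 = 379;  1162 + 379 = 1541

1541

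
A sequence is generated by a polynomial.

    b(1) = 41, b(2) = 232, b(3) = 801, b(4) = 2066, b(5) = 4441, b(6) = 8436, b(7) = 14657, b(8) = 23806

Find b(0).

6

First differences: 191  569  1265  2375  3995  6221  9149
Second differences: 378  696  1110  1620  2226  2928
Third differences: 318  414  510  606  702
Fourth differences: 96  96  96  96
The fourth differences are constant at 96.
Work back: 318 − 96 = 222;  378 − 222 = 156;  191 − 156 = 35;  41 − 35 = 6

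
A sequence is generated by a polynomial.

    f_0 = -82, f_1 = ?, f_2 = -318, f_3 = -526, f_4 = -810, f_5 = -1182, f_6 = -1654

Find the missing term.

-174

Using the last 5 terms:
-208, -284, -372, -472
-76, -88, -100
-12, -12
Constant third difference = -12.
Extend backward: -76 + 12 = -64;  -208 + 64 = -144;  -318 + 144 = -174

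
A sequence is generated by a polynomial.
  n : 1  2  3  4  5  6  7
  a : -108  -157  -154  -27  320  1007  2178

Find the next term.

4001

-49, 3, 127, 347, 687, 1171
52, 124, 220, 340, 484
72, 96, 120, 144
24, 24, 24
Fourth differences constant at 24.
144 + 24 = 168;  484 + 168 = 652;  1171 + 652 = 1823;  2178 + 1823 = 4001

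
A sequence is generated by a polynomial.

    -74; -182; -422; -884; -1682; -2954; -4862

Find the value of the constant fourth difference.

-24

Δ: -108, -240, -462, -798, -1272, -1908
Δ²: -132, -222, -336, -474, -636
Δ³: -90, -114, -138, -162
Δ⁴: -24, -24, -24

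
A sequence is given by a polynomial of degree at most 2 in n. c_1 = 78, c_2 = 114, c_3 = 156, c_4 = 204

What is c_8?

First differences: 36, 42, 48
Second differences: 6, 6
The second differences are constant (6).
48 + 6 = 54;  204 + 54 = 258
54 + 6 = 60;  258 + 60 = 318
60 + 6 = 66;  318 + 66 = 384
66 + 6 = 72;  384 + 72 = 456

456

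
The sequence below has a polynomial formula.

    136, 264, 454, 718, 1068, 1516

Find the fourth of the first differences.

First differences: 128, 190, 264, 350, 448
Second differences: 62, 74, 86, 98
Third differences: 12, 12, 12

350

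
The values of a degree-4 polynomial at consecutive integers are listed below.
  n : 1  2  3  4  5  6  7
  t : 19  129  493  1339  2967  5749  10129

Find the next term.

110  364  846  1628  2782  4380
254  482  782  1154  1598
228  300  372  444
72  72  72
The fourth differences are constant (72).
444 + 72 = 516;  1598 + 516 = 2114;  4380 + 2114 = 6494;  10129 + 6494 = 16623

16623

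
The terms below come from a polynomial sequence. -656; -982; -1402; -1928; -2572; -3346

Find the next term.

-4262

First differences: -326, -420, -526, -644, -774
Second differences: -94, -106, -118, -130
Third differences: -12, -12, -12
The third differences are constant (-12).
-130 − 12 = -142;  -774 − 142 = -916;  -3346 − 916 = -4262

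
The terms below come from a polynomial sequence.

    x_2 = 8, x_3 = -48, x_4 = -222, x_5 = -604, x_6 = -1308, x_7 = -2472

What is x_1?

-56  -174  -382  -704  -1164
-118  -208  -322  -460
-90  -114  -138
-24  -24
The fourth differences are constant at -24.
Work back: -90 + 24 = -66;  -118 + 66 = -52;  -56 + 52 = -4;  8 + 4 = 12

12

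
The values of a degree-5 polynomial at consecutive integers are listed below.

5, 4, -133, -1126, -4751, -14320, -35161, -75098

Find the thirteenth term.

Δ: -1, -137, -993, -3625, -9569, -20841, -39937
Δ²: -136, -856, -2632, -5944, -11272, -19096
Δ³: -720, -1776, -3312, -5328, -7824
Δ⁴: -1056, -1536, -2016, -2496
Δ⁵: -480, -480, -480
The fifth differences are constant (-480).
-2496 − 480 = -2976;  -7824 − 2976 = -10800;  -19096 − 10800 = -29896;  -39937 − 29896 = -69833;  -75098 − 69833 = -144931
-2976 − 480 = -3456;  -10800 − 3456 = -14256;  -29896 − 14256 = -44152;  -69833 − 44152 = -113985;  -144931 − 113985 = -258916
-3456 − 480 = -3936;  -14256 − 3936 = -18192;  -44152 − 18192 = -62344;  -113985 − 62344 = -176329;  -258916 − 176329 = -435245
-3936 − 480 = -4416;  -18192 − 4416 = -22608;  -62344 − 22608 = -84952;  -176329 − 84952 = -261281;  -435245 − 261281 = -696526
-4416 − 480 = -4896;  -22608 − 4896 = -27504;  -84952 − 27504 = -112456;  -261281 − 112456 = -373737;  -696526 − 373737 = -1070263

-1070263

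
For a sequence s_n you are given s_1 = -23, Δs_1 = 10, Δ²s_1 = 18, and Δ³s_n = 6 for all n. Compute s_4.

Build the table forward from the leading diagonal:
Δ³: 6, 6, 6, 6
Δ²: 18, 24, 30, 36
Δ: 10, 28, 52, 82
s: -23, -13, 15, 67

67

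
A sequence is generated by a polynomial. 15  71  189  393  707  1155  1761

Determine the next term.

56, 118, 204, 314, 448, 606
62, 86, 110, 134, 158
24, 24, 24, 24
Constant third difference = 24, so extend:
158 + 24 = 182;  606 + 182 = 788;  1761 + 788 = 2549

2549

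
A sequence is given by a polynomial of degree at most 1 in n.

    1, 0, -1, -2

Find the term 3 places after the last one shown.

First differences: -1  -1  -1
Constant first difference = -1, so extend:
-2 − 1 = -3
-3 − 1 = -4
-4 − 1 = -5

-5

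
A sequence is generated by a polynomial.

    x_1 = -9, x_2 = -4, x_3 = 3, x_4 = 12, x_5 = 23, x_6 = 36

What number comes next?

51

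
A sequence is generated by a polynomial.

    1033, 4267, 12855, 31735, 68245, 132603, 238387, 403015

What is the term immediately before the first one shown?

135

3234  8588  18880  36510  64358  105784  164628
5354  10292  17630  27848  41426  58844
4938  7338  10218  13578  17418
2400  2880  3360  3840
480  480  480
The fifth differences are constant at 480.
Work back: 2400 − 480 = 1920;  4938 − 1920 = 3018;  5354 − 3018 = 2336;  3234 − 2336 = 898;  1033 − 898 = 135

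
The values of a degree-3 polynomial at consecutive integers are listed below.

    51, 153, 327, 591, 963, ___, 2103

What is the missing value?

Using the first 5 terms:
D1: 102  174  264  372
D2: 72  90  108
D3: 18  18
Constant third difference = 18.
Extend forward: 108 + 18 = 126;  372 + 126 = 498;  963 + 498 = 1461

1461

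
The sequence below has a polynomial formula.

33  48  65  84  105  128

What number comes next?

153

First differences: 15  17  19  21  23
Second differences: 2  2  2  2
Second differences constant at 2.
23 + 2 = 25;  128 + 25 = 153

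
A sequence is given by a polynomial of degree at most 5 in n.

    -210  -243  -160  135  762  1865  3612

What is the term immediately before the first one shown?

First differences: -33, 83, 295, 627, 1103, 1747
Second differences: 116, 212, 332, 476, 644
Third differences: 96, 120, 144, 168
Fourth differences: 24, 24, 24
The fourth differences are constant at 24.
Work back: 96 − 24 = 72;  116 − 72 = 44;  -33 − 44 = -77;  -210 + 77 = -133

-133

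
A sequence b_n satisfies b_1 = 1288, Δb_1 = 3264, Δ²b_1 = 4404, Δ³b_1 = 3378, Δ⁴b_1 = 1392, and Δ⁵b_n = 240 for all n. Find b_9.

450760

Build the table forward from the leading diagonal:
Fifth differences: 240  240  240  240  240  240  240  240  240
Fourth differences: 1392  1632  1872  2112  2352  2592  2832  3072  3312
Third differences: 3378  4770  6402  8274  10386  12738  15330  18162  21234
Second differences: 4404  7782  12552  18954  27228  37614  50352  65682  83844
First differences: 3264  7668  15450  28002  46956  74184  111798  162150  227832
b: 1288  4552  12220  27670  55672  102628  176812  288610  450760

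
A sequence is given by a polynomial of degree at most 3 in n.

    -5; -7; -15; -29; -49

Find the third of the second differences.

-6

First differences: -2, -8, -14, -20
Second differences: -6, -6, -6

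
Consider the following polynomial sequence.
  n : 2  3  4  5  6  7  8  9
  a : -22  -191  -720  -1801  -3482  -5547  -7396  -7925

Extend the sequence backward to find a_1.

3

First differences: -169  -529  -1081  -1681  -2065  -1849  -529
Second differences: -360  -552  -600  -384  216  1320
Third differences: -192  -48  216  600  1104
Fourth differences: 144  264  384  504
Fifth differences: 120  120  120
The fifth differences are constant at 120.
Work back: 144 − 120 = 24;  -192 − 24 = -216;  -360 + 216 = -144;  -169 + 144 = -25;  -22 + 25 = 3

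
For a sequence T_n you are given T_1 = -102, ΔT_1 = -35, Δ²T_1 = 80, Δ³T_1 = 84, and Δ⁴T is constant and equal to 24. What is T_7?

Build the table forward from the leading diagonal:
Δ⁴: 24  24  24  24  24  24  24
Δ³: 84  108  132  156  180  204  228
Δ²: 80  164  272  404  560  740  944
Δ: -35  45  209  481  885  1445  2185
T: -102  -137  -92  117  598  1483  2928

2928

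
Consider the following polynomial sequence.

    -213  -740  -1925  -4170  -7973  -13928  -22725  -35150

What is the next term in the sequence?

-52085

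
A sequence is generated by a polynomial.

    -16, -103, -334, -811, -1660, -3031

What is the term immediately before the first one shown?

D1: -87, -231, -477, -849, -1371
D2: -144, -246, -372, -522
D3: -102, -126, -150
D4: -24, -24
The fourth differences are constant at -24.
Work back: -102 + 24 = -78;  -144 + 78 = -66;  -87 + 66 = -21;  -16 + 21 = 5

5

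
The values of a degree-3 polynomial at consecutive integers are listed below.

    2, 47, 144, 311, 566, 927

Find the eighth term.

45 , 97 , 167 , 255 , 361
52 , 70 , 88 , 106
18 , 18 , 18
Constant third difference = 18, so extend:
106 + 18 = 124;  361 + 124 = 485;  927 + 485 = 1412
124 + 18 = 142;  485 + 142 = 627;  1412 + 627 = 2039

2039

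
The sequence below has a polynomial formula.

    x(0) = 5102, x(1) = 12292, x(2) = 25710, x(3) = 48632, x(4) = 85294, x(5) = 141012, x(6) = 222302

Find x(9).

705284

7190 , 13418 , 22922 , 36662 , 55718 , 81290
6228 , 9504 , 13740 , 19056 , 25572
3276 , 4236 , 5316 , 6516
960 , 1080 , 1200
120 , 120
The fifth differences are constant (120).
1200 + 120 = 1320;  6516 + 1320 = 7836;  25572 + 7836 = 33408;  81290 + 33408 = 114698;  222302 + 114698 = 337000
1320 + 120 = 1440;  7836 + 1440 = 9276;  33408 + 9276 = 42684;  114698 + 42684 = 157382;  337000 + 157382 = 494382
1440 + 120 = 1560;  9276 + 1560 = 10836;  42684 + 10836 = 53520;  157382 + 53520 = 210902;  494382 + 210902 = 705284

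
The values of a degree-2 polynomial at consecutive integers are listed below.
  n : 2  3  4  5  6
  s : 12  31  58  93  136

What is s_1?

1

First differences: 19  27  35  43
Second differences: 8  8  8
The second differences are constant at 8.
Work back: 19 − 8 = 11;  12 − 11 = 1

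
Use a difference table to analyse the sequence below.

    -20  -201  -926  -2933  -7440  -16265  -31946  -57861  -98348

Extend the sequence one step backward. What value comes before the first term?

-5

First differences: -181  -725  -2007  -4507  -8825  -15681  -25915  -40487
Second differences: -544  -1282  -2500  -4318  -6856  -10234  -14572
Third differences: -738  -1218  -1818  -2538  -3378  -4338
Fourth differences: -480  -600  -720  -840  -960
Fifth differences: -120  -120  -120  -120
The fifth differences are constant at -120.
Work back: -480 + 120 = -360;  -738 + 360 = -378;  -544 + 378 = -166;  -181 + 166 = -15;  -20 + 15 = -5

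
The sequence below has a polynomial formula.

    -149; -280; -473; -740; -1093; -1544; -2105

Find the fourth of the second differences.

-98

D1: -131, -193, -267, -353, -451, -561
D2: -62, -74, -86, -98, -110
D3: -12, -12, -12, -12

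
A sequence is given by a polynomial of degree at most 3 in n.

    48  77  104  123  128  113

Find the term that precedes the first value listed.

D1: 29, 27, 19, 5, -15
D2: -2, -8, -14, -20
D3: -6, -6, -6
The third differences are constant at -6.
Work back: -2 + 6 = 4;  29 − 4 = 25;  48 − 25 = 23

23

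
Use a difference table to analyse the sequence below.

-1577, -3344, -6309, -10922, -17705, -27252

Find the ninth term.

-79497

D1: -1767  -2965  -4613  -6783  -9547
D2: -1198  -1648  -2170  -2764
D3: -450  -522  -594
D4: -72  -72
Constant fourth difference = -72, so extend:
-594 − 72 = -666;  -2764 − 666 = -3430;  -9547 − 3430 = -12977;  -27252 − 12977 = -40229
-666 − 72 = -738;  -3430 − 738 = -4168;  -12977 − 4168 = -17145;  -40229 − 17145 = -57374
-738 − 72 = -810;  -4168 − 810 = -4978;  -17145 − 4978 = -22123;  -57374 − 22123 = -79497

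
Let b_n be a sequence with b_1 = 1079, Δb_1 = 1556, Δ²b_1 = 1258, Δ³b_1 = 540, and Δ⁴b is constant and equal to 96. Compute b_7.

41525

Build the table forward from the leading diagonal:
Fourth differences: 96, 96, 96, 96, 96, 96, 96
Third differences: 540, 636, 732, 828, 924, 1020, 1116
Second differences: 1258, 1798, 2434, 3166, 3994, 4918, 5938
First differences: 1556, 2814, 4612, 7046, 10212, 14206, 19124
b: 1079, 2635, 5449, 10061, 17107, 27319, 41525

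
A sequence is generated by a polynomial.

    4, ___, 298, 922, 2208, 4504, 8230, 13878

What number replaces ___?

60

Using the last 6 terms:
624, 1286, 2296, 3726, 5648
662, 1010, 1430, 1922
348, 420, 492
72, 72
Constant fourth difference = 72.
Extend backward: 348 − 72 = 276;  662 − 276 = 386;  624 − 386 = 238;  298 − 238 = 60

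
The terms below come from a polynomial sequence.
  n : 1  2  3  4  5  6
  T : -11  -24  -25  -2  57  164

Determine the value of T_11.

1839

First differences: -13  -1  23  59  107
Second differences: 12  24  36  48
Third differences: 12  12  12
Constant third difference = 12, so extend:
48 + 12 = 60;  107 + 60 = 167;  164 + 167 = 331
60 + 12 = 72;  167 + 72 = 239;  331 + 239 = 570
72 + 12 = 84;  239 + 84 = 323;  570 + 323 = 893
84 + 12 = 96;  323 + 96 = 419;  893 + 419 = 1312
96 + 12 = 108;  419 + 108 = 527;  1312 + 527 = 1839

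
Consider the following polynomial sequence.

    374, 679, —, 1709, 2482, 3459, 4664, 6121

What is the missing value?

Using the last 5 terms:
Δ: 773, 977, 1205, 1457
Δ²: 204, 228, 252
Δ³: 24, 24
Constant third difference = 24.
Extend backward: 204 − 24 = 180;  773 − 180 = 593;  1709 − 593 = 1116

1116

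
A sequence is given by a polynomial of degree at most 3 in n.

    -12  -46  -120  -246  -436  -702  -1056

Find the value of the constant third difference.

First differences: -34, -74, -126, -190, -266, -354
Second differences: -40, -52, -64, -76, -88
Third differences: -12, -12, -12, -12

-12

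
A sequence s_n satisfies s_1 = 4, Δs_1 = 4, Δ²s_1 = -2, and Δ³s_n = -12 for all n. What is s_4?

Build the table forward from the leading diagonal:
D3: -12  -12  -12  -12
D2: -2  -14  -26  -38
D1: 4  2  -12  -38
s: 4  8  10  -2

-2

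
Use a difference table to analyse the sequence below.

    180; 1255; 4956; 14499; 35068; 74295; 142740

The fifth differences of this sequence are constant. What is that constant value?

Δ: 1075, 3701, 9543, 20569, 39227, 68445
Δ²: 2626, 5842, 11026, 18658, 29218
Δ³: 3216, 5184, 7632, 10560
Δ⁴: 1968, 2448, 2928
Δ⁵: 480, 480

480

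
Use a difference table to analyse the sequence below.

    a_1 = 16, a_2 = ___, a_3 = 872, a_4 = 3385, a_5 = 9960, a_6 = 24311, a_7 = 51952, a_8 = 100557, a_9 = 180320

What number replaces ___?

147

Using the last 7 terms:
First differences: 2513, 6575, 14351, 27641, 48605, 79763
Second differences: 4062, 7776, 13290, 20964, 31158
Third differences: 3714, 5514, 7674, 10194
Fourth differences: 1800, 2160, 2520
Fifth differences: 360, 360
Constant fifth difference = 360.
Extend backward: 1800 − 360 = 1440;  3714 − 1440 = 2274;  4062 − 2274 = 1788;  2513 − 1788 = 725;  872 − 725 = 147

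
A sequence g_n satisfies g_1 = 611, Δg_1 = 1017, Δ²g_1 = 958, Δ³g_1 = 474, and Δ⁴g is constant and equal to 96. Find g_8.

47798

Build the table forward from the leading diagonal:
D4: 96, 96, 96, 96, 96, 96, 96, 96
D3: 474, 570, 666, 762, 858, 954, 1050, 1146
D2: 958, 1432, 2002, 2668, 3430, 4288, 5242, 6292
D1: 1017, 1975, 3407, 5409, 8077, 11507, 15795, 21037
g: 611, 1628, 3603, 7010, 12419, 20496, 32003, 47798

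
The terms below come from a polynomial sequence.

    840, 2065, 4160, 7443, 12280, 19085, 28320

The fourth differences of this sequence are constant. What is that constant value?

48

First differences: 1225, 2095, 3283, 4837, 6805, 9235
Second differences: 870, 1188, 1554, 1968, 2430
Third differences: 318, 366, 414, 462
Fourth differences: 48, 48, 48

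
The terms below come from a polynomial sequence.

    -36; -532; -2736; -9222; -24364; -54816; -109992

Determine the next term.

-202546

-496, -2204, -6486, -15142, -30452, -55176
-1708, -4282, -8656, -15310, -24724
-2574, -4374, -6654, -9414
-1800, -2280, -2760
-480, -480
Constant fifth difference = -480, so extend:
-2760 − 480 = -3240;  -9414 − 3240 = -12654;  -24724 − 12654 = -37378;  -55176 − 37378 = -92554;  -109992 − 92554 = -202546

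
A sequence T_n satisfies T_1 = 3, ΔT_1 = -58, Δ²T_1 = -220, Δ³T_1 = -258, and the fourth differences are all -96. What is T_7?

Build the table forward from the leading diagonal:
D4: -96  -96  -96  -96  -96  -96  -96
D3: -258  -354  -450  -546  -642  -738  -834
D2: -220  -478  -832  -1282  -1828  -2470  -3208
D1: -58  -278  -756  -1588  -2870  -4698  -7168
T: 3  -55  -333  -1089  -2677  -5547  -10245

-10245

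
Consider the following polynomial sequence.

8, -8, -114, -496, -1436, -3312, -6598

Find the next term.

-16 , -106 , -382 , -940 , -1876 , -3286
-90 , -276 , -558 , -936 , -1410
-186 , -282 , -378 , -474
-96 , -96 , -96
The fourth differences are constant (-96).
-474 − 96 = -570;  -1410 − 570 = -1980;  -3286 − 1980 = -5266;  -6598 − 5266 = -11864

-11864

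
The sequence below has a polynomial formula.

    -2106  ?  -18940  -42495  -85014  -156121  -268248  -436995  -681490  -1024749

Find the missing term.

-7173

Using the last 8 terms:
D1: -23555, -42519, -71107, -112127, -168747, -244495, -343259
D2: -18964, -28588, -41020, -56620, -75748, -98764
D3: -9624, -12432, -15600, -19128, -23016
D4: -2808, -3168, -3528, -3888
D5: -360, -360, -360
Constant fifth difference = -360.
Extend backward: -2808 + 360 = -2448;  -9624 + 2448 = -7176;  -18964 + 7176 = -11788;  -23555 + 11788 = -11767;  -18940 + 11767 = -7173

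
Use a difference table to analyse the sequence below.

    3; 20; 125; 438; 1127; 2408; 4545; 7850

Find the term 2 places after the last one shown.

First differences: 17, 105, 313, 689, 1281, 2137, 3305
Second differences: 88, 208, 376, 592, 856, 1168
Third differences: 120, 168, 216, 264, 312
Fourth differences: 48, 48, 48, 48
The fourth differences are constant (48).
312 + 48 = 360;  1168 + 360 = 1528;  3305 + 1528 = 4833;  7850 + 4833 = 12683
360 + 48 = 408;  1528 + 408 = 1936;  4833 + 1936 = 6769;  12683 + 6769 = 19452

19452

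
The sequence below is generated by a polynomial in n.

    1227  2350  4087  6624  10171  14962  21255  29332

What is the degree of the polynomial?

1123, 1737, 2537, 3547, 4791, 6293, 8077
614, 800, 1010, 1244, 1502, 1784
186, 210, 234, 258, 282
24, 24, 24, 24
The fourth differences are constant, so the polynomial has degree 4.

4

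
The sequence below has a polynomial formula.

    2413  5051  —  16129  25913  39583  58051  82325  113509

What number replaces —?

9415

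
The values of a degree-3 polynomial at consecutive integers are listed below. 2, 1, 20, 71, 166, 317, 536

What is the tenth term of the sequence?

1721

First differences: -1 , 19 , 51 , 95 , 151 , 219
Second differences: 20 , 32 , 44 , 56 , 68
Third differences: 12 , 12 , 12 , 12
The third differences are constant (12).
68 + 12 = 80;  219 + 80 = 299;  536 + 299 = 835
80 + 12 = 92;  299 + 92 = 391;  835 + 391 = 1226
92 + 12 = 104;  391 + 104 = 495;  1226 + 495 = 1721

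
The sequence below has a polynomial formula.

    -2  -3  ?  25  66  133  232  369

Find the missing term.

4

Using the last 5 terms:
Δ: 41, 67, 99, 137
Δ²: 26, 32, 38
Δ³: 6, 6
Constant third difference = 6.
Extend backward: 26 − 6 = 20;  41 − 20 = 21;  25 − 21 = 4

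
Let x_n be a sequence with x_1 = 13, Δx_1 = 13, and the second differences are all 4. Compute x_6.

Build the table forward from the leading diagonal:
D2: 4  4  4  4  4  4
D1: 13  17  21  25  29  33
x: 13  26  43  64  89  118

118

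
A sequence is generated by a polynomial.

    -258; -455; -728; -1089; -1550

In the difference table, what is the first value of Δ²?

D1: -197, -273, -361, -461
D2: -76, -88, -100
D3: -12, -12

-76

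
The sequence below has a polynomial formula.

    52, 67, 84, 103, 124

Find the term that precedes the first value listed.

39

Δ: 15, 17, 19, 21
Δ²: 2, 2, 2
The second differences are constant at 2.
Work back: 15 − 2 = 13;  52 − 13 = 39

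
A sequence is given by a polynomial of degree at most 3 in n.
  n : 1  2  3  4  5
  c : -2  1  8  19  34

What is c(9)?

134

D1: 3 , 7 , 11 , 15
D2: 4 , 4 , 4
Second differences constant at 4.
15 + 4 = 19;  34 + 19 = 53
19 + 4 = 23;  53 + 23 = 76
23 + 4 = 27;  76 + 27 = 103
27 + 4 = 31;  103 + 31 = 134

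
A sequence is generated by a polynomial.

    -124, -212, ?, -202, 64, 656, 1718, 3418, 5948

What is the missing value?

-262

Using the last 6 terms:
266, 592, 1062, 1700, 2530
326, 470, 638, 830
144, 168, 192
24, 24
Constant fourth difference = 24.
Extend backward: 144 − 24 = 120;  326 − 120 = 206;  266 − 206 = 60;  -202 − 60 = -262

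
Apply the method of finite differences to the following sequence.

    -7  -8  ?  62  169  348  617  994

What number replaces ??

9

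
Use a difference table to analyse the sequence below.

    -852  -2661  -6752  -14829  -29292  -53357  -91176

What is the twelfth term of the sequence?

-1809, -4091, -8077, -14463, -24065, -37819
-2282, -3986, -6386, -9602, -13754
-1704, -2400, -3216, -4152
-696, -816, -936
-120, -120
Fifth differences constant at -120.
-936 − 120 = -1056;  -4152 − 1056 = -5208;  -13754 − 5208 = -18962;  -37819 − 18962 = -56781;  -91176 − 56781 = -147957
-1056 − 120 = -1176;  -5208 − 1176 = -6384;  -18962 − 6384 = -25346;  -56781 − 25346 = -82127;  -147957 − 82127 = -230084
-1176 − 120 = -1296;  -6384 − 1296 = -7680;  -25346 − 7680 = -33026;  -82127 − 33026 = -115153;  -230084 − 115153 = -345237
-1296 − 120 = -1416;  -7680 − 1416 = -9096;  -33026 − 9096 = -42122;  -115153 − 42122 = -157275;  -345237 − 157275 = -502512
-1416 − 120 = -1536;  -9096 − 1536 = -10632;  -42122 − 10632 = -52754;  -157275 − 52754 = -210029;  -502512 − 210029 = -712541

-712541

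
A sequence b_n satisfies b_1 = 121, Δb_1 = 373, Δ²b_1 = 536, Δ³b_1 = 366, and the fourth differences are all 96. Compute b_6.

Build the table forward from the leading diagonal:
Δ⁴: 96, 96, 96, 96, 96, 96
Δ³: 366, 462, 558, 654, 750, 846
Δ²: 536, 902, 1364, 1922, 2576, 3326
Δ: 373, 909, 1811, 3175, 5097, 7673
b: 121, 494, 1403, 3214, 6389, 11486

11486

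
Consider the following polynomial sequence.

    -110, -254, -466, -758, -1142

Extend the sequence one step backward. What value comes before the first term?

-144  -212  -292  -384
-68  -80  -92
-12  -12
The third differences are constant at -12.
Work back: -68 + 12 = -56;  -144 + 56 = -88;  -110 + 88 = -22

-22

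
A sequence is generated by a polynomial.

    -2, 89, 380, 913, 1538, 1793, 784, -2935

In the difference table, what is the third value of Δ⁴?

-432

Δ: 91, 291, 533, 625, 255, -1009, -3719
Δ²: 200, 242, 92, -370, -1264, -2710
Δ³: 42, -150, -462, -894, -1446
Δ⁴: -192, -312, -432, -552
Δ⁵: -120, -120, -120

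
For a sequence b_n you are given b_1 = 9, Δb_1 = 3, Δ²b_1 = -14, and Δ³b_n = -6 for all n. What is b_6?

Build the table forward from the leading diagonal:
D3: -6, -6, -6, -6, -6, -6
D2: -14, -20, -26, -32, -38, -44
D1: 3, -11, -31, -57, -89, -127
b: 9, 12, 1, -30, -87, -176

-176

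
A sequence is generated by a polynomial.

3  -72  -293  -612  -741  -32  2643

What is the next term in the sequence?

First differences: -75  -221  -319  -129  709  2675
Second differences: -146  -98  190  838  1966
Third differences: 48  288  648  1128
Fourth differences: 240  360  480
Fifth differences: 120  120
The fifth differences are constant (120).
480 + 120 = 600;  1128 + 600 = 1728;  1966 + 1728 = 3694;  2675 + 3694 = 6369;  2643 + 6369 = 9012

9012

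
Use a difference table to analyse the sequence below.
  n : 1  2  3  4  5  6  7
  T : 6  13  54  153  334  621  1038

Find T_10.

D1: 7  41  99  181  287  417
D2: 34  58  82  106  130
D3: 24  24  24  24
Constant third difference = 24, so extend:
130 + 24 = 154;  417 + 154 = 571;  1038 + 571 = 1609
154 + 24 = 178;  571 + 178 = 749;  1609 + 749 = 2358
178 + 24 = 202;  749 + 202 = 951;  2358 + 951 = 3309

3309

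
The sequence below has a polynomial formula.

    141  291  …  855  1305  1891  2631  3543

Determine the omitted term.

Using the last 5 terms:
D1: 450, 586, 740, 912
D2: 136, 154, 172
D3: 18, 18
Constant third difference = 18.
Extend backward: 136 − 18 = 118;  450 − 118 = 332;  855 − 332 = 523

523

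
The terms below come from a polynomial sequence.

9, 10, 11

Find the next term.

12

First differences: 1, 1
The first differences are constant (1).
11 + 1 = 12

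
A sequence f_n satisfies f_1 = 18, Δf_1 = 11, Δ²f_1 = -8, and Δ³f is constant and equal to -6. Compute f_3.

32

Build the table forward from the leading diagonal:
Δ³: -6  -6  -6
Δ²: -8  -14  -20
Δ: 11  3  -11
f: 18  29  32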